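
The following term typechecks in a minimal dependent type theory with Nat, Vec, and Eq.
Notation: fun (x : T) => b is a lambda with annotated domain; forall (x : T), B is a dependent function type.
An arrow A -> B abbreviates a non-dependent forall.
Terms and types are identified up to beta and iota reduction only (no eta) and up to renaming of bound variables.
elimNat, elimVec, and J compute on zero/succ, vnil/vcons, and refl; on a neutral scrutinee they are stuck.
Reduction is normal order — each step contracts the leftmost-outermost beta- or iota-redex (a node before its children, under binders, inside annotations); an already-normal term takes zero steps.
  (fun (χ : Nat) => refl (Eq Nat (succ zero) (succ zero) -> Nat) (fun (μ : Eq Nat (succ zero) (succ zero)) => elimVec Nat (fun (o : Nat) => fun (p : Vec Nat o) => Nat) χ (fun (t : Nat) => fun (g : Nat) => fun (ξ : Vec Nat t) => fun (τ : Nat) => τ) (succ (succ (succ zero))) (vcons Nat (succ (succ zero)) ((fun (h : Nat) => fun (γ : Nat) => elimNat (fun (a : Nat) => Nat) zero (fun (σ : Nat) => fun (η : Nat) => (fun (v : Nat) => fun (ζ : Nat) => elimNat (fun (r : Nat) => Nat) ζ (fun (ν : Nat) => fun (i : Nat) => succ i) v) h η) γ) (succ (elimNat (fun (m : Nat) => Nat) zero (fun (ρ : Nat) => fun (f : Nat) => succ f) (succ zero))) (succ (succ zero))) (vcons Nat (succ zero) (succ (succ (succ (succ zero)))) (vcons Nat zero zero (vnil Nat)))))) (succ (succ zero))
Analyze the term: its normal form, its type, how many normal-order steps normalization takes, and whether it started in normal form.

normal form:
  refl (Eq Nat (succ zero) (succ zero) -> Nat) (fun (χ : Eq Nat (succ zero) (succ zero)) => succ (succ zero))
the term's type:
  Eq (Eq Nat (succ zero) (succ zero) -> Nat) (fun (χ : Eq Nat (succ zero) (succ zero)) => succ (succ zero)) (fun (μ : Eq Nat (succ zero) (succ zero)) => succ (succ zero))
steps to reach normal form (normal order): 17
already normal: no
first contracted redex: a beta-redex


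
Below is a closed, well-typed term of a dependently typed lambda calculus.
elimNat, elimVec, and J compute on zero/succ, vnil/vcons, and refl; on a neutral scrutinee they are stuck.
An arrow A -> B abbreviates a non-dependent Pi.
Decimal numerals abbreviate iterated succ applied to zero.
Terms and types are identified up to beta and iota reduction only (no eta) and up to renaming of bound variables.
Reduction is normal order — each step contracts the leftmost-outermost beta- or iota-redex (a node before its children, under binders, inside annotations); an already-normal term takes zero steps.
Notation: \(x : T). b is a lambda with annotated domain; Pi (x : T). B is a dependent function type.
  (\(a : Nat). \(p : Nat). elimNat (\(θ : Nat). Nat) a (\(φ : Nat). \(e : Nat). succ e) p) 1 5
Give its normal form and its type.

reduced normal form:
  6
inferred type:
  Nat
observation: the first redex contracted is a beta-redex; the normal form is reached in 18 normal-order steps.


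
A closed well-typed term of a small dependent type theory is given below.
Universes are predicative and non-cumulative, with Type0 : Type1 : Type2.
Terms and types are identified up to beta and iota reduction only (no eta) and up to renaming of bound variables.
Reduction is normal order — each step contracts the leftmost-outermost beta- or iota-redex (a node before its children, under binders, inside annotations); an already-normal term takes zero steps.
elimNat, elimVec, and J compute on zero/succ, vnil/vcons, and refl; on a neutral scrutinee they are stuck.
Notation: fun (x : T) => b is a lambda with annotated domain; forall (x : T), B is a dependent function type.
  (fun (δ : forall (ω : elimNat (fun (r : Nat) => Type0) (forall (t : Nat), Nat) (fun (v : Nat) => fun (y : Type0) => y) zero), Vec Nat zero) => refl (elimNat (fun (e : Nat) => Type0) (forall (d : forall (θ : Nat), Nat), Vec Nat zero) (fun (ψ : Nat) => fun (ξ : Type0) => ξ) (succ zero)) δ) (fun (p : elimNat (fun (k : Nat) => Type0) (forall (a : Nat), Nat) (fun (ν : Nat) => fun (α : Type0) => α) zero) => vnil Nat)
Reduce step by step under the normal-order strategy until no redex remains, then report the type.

normal-order reduction sequence:
  (fun (δ : forall (ω : elimNat (fun (r : Nat) => Type0) (forall (t : Nat), Nat) (fun (v : Nat) => fun (y : Type0) => y) zero), Vec Nat zero) => refl (elimNat (fun (e : Nat) => Type0) (forall (d : forall (θ : Nat), Nat), Vec Nat zero) (fun (ψ : Nat) => fun (ξ : Type0) => ξ) (succ zero)) δ) (fun (p : elimNat (fun (k : Nat) => Type0) (forall (a : Nat), Nat) (fun (ν : Nat) => fun (α : Type0) => α) zero) => vnil Nat)
  ~> refl (elimNat (fun (δ : Nat) => Type0) (forall (ω : forall (r : Nat), Nat), Vec Nat zero) (fun (t : Nat) => fun (v : Type0) => v) (succ zero)) (fun (y : elimNat (fun (e : Nat) => Type0) (forall (d : Nat), Nat) (fun (θ : Nat) => fun (ψ : Type0) => ψ) zero) => vnil Nat)
  ~> refl ((fun (δ : Nat) => fun (ω : Type0) => ω) zero (elimNat (fun (r : Nat) => Type0) (forall (t : forall (v : Nat), Nat), Vec Nat zero) (fun (y : Nat) => fun (e : Type0) => e) zero)) (fun (d : elimNat (fun (θ : Nat) => Type0) (forall (ψ : Nat), Nat) (fun (ξ : Nat) => fun (p : Type0) => p) zero) => vnil Nat)
  ~> refl ((fun (δ : Type0) => δ) (elimNat (fun (ω : Nat) => Type0) (forall (r : forall (t : Nat), Nat), Vec Nat zero) (fun (v : Nat) => fun (y : Type0) => y) zero)) (fun (e : elimNat (fun (d : Nat) => Type0) (forall (θ : Nat), Nat) (fun (ψ : Nat) => fun (ξ : Type0) => ξ) zero) => vnil Nat)
  ~> refl (elimNat (fun (δ : Nat) => Type0) (forall (ω : forall (r : Nat), Nat), Vec Nat zero) (fun (t : Nat) => fun (v : Type0) => v) zero) (fun (y : elimNat (fun (e : Nat) => Type0) (forall (d : Nat), Nat) (fun (θ : Nat) => fun (ψ : Type0) => ψ) zero) => vnil Nat)
  ~> refl (forall (δ : forall (ω : Nat), Nat), Vec Nat zero) (fun (r : elimNat (fun (t : Nat) => Type0) (forall (v : Nat), Nat) (fun (y : Nat) => fun (e : Type0) => e) zero) => vnil Nat)
  ~> refl (forall (δ : forall (ω : Nat), Nat), Vec Nat zero) (fun (r : forall (t : Nat), Nat) => vnil Nat)
the term's type:
  Eq (forall (δ : forall (ω : Nat), Nat), Vec Nat zero) (fun (r : forall (t : Nat), Nat) => vnil Nat) (fun (v : forall (y : Nat), Nat) => vnil Nat)


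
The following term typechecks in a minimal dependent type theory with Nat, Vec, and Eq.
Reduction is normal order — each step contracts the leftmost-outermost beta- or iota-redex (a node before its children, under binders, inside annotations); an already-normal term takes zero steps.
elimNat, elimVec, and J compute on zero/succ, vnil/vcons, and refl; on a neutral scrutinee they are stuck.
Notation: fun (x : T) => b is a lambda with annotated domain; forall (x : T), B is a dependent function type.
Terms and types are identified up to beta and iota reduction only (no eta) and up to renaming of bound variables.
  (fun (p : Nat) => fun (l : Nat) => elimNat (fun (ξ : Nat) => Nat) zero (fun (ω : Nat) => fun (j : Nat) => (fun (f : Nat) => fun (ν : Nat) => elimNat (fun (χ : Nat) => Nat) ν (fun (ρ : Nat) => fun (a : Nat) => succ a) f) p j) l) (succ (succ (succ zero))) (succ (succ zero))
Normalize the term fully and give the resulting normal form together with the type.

resulting normal form:
  succ (succ (succ (succ (succ (succ zero)))))
the term's type:
  Nat
observation: contracting a beta-redex first, the term normalizes in 33 steps.


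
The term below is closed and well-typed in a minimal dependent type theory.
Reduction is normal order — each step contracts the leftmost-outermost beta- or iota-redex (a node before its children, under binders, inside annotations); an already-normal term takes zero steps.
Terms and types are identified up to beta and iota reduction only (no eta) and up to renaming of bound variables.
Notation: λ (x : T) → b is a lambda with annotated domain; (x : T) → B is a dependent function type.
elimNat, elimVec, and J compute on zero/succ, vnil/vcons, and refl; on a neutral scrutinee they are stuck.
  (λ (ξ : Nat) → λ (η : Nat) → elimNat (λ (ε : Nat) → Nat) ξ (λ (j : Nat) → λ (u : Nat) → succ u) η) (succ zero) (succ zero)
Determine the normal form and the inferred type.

reduced normal form:
  succ (succ zero)
the term's type:
  Nat


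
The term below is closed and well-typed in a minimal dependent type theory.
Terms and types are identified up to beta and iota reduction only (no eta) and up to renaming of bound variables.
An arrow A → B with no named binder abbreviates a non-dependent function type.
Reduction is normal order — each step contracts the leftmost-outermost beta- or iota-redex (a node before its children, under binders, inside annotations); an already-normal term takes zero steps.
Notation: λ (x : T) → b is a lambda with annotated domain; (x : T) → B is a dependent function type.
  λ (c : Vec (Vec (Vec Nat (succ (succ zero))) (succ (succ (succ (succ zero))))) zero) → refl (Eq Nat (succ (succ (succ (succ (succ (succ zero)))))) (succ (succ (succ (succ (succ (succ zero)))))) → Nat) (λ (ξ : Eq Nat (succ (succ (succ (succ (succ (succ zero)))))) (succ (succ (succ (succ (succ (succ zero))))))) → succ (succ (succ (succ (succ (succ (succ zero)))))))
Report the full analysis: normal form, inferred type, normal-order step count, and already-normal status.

normal form:
  λ (c : Vec (Vec (Vec Nat (succ (succ zero))) (succ (succ (succ (succ zero))))) zero) → refl (Eq Nat (succ (succ (succ (succ (succ (succ zero)))))) (succ (succ (succ (succ (succ (succ zero)))))) → Nat) (λ (ξ : Eq Nat (succ (succ (succ (succ (succ (succ zero)))))) (succ (succ (succ (succ (succ (succ zero))))))) → succ (succ (succ (succ (succ (succ (succ zero)))))))
the term's type:
  Vec (Vec (Vec Nat (succ (succ zero))) (succ (succ (succ (succ zero))))) zero → Eq (Eq Nat (succ (succ (succ (succ (succ (succ zero)))))) (succ (succ (succ (succ (succ (succ zero)))))) → Nat) (λ (c : Eq Nat (succ (succ (succ (succ (succ (succ zero)))))) (succ (succ (succ (succ (succ (succ zero))))))) → succ (succ (succ (succ (succ (succ (succ zero))))))) (λ (ξ : Eq Nat (succ (succ (succ (succ (succ (succ zero)))))) (succ (succ (succ (succ (succ (succ zero))))))) → succ (succ (succ (succ (succ (succ (succ zero)))))))
normal-order step count: 0
term was already normal: yes


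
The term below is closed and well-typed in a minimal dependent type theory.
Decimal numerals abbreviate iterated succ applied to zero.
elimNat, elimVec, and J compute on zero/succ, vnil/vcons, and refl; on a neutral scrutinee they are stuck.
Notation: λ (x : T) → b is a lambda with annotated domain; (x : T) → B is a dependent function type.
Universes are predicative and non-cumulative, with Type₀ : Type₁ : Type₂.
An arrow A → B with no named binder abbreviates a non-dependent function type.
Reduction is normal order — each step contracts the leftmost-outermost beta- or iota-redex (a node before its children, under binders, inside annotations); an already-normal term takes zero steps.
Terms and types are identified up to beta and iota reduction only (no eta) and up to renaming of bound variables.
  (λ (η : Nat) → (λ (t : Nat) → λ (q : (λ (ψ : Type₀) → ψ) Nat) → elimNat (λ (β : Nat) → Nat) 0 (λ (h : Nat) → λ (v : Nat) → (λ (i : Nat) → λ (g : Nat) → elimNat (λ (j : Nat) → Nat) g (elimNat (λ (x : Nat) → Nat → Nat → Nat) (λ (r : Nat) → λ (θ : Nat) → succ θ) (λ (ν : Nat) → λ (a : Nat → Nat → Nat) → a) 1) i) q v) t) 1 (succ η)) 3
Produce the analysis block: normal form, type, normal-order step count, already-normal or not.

resulting normal form:
  4
the term's type:
  Nat
reduction steps (normal order): 38
started in normal form: no
first contracted redex: a beta-redex


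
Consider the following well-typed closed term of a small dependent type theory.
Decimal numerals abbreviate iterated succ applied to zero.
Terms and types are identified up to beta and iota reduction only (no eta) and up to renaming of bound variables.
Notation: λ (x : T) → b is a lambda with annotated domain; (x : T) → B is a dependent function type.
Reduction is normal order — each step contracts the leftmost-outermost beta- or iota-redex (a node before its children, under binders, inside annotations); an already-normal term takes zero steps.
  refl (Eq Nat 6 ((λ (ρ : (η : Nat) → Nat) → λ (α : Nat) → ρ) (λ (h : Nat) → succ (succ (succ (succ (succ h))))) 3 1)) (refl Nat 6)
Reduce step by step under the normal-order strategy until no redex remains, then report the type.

normal-order reduction sequence:
  refl (Eq Nat 6 ((λ (ρ : (η : Nat) → Nat) → λ (α : Nat) → ρ) (λ (h : Nat) → succ (succ (succ (succ (succ h))))) 3 1)) (refl Nat 6)
  ~> refl (Eq Nat 6 ((λ (ρ : Nat) → λ (η : Nat) → succ (succ (succ (succ (succ η))))) 3 1)) (refl Nat 6)
  ~> refl (Eq Nat 6 ((λ (ρ : Nat) → succ (succ (succ (succ (succ ρ))))) 1)) (refl Nat 6)
  ~> refl (Eq Nat 6 6) (refl Nat 6)
the term's type:
  Eq (Eq Nat 6 6) (refl Nat 6) (refl Nat 6)


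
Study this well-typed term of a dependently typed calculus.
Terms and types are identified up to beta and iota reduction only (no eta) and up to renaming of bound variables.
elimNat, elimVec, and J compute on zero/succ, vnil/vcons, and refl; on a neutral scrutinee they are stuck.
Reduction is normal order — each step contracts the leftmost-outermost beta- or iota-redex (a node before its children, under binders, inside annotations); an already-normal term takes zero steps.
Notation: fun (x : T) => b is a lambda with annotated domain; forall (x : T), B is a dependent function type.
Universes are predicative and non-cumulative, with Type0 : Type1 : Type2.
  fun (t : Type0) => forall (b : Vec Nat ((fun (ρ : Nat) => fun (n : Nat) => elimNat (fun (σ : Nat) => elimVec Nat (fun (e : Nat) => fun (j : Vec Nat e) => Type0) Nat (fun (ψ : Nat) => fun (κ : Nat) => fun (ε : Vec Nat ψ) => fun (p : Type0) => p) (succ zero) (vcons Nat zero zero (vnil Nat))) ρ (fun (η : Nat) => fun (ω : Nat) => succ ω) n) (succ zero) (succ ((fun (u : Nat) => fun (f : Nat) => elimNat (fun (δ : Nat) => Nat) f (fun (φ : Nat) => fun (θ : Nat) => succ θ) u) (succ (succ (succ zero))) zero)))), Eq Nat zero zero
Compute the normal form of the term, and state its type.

normal form:
  fun (t : Type0) => forall (b : Vec Nat (succ (succ (succ (succ (succ zero)))))), Eq Nat zero zero
type:
  forall (t : Type0), Type0


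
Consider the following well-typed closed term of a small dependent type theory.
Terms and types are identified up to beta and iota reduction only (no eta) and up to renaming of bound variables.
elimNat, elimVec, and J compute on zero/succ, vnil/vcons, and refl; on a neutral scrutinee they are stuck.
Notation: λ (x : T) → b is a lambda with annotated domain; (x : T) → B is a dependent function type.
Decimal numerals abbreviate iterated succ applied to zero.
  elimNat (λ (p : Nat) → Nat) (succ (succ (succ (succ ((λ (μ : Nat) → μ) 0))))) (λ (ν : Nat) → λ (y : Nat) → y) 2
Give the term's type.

the term's type:
  Nat


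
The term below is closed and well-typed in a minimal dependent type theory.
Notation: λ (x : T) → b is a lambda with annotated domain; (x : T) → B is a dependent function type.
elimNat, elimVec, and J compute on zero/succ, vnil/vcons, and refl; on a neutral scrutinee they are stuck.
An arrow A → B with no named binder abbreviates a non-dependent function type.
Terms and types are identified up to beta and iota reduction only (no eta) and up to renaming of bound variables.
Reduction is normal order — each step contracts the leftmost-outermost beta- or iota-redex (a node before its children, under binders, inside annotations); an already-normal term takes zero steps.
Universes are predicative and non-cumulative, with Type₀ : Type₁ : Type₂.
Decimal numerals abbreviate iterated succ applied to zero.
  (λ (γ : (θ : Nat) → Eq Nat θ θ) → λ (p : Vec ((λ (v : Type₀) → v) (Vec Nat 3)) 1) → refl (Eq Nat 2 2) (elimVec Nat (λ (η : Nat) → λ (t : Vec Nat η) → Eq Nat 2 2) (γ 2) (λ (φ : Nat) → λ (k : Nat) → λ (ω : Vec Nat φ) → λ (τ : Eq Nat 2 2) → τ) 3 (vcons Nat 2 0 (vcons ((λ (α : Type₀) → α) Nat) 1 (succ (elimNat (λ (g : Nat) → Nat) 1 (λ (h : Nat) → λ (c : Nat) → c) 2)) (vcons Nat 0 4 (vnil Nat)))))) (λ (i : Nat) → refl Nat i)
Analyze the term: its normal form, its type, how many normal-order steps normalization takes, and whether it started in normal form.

resulting normal form:
  λ (γ : Vec (Vec Nat 3) 1) → refl (Eq Nat 2 2) (refl Nat 2)
inferred type:
  Vec (Vec Nat 3) 1 → Eq (Eq Nat 2 2) (refl Nat 2) (refl Nat 2)
steps to reach normal form (normal order): 19
term was already normal: no
first contracted redex: a beta-redex


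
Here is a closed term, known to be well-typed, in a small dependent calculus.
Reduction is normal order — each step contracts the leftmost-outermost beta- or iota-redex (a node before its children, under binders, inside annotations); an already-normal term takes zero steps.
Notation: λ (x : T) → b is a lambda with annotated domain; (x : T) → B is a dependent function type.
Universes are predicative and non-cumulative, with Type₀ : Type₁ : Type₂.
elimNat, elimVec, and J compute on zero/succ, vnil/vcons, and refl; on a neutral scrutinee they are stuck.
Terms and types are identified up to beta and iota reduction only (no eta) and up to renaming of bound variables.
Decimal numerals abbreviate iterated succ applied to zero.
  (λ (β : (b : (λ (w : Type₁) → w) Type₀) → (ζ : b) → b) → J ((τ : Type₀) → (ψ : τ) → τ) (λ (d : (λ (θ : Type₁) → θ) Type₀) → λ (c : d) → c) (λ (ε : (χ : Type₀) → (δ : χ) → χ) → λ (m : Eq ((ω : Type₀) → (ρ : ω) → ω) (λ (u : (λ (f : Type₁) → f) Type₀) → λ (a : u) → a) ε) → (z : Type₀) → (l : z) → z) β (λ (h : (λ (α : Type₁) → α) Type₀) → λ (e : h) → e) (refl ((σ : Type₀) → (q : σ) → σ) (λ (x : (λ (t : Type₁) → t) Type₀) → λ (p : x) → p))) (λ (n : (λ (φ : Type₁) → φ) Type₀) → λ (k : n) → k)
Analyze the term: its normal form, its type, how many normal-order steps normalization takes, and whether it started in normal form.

normal form:
  λ (β : Type₀) → λ (b : β) → b
the term's type:
  (β : Type₀) → (b : β) → β
normal-order step count: 3
started in normal form: no
first redex: a beta-redex


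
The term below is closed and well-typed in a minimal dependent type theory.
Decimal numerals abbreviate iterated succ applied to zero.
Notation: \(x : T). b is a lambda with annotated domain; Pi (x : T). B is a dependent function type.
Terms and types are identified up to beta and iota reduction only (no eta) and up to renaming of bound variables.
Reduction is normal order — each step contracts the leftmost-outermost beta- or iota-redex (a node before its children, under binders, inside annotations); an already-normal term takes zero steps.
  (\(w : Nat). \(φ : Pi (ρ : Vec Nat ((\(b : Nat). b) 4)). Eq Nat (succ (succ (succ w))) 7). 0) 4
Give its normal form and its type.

normal form:
  \(w : Pi (φ : Vec Nat 4). Eq Nat 7 7). 0
type:
  Pi (w : Pi (φ : Vec Nat 4). Eq Nat 7 7). Nat
observation: the leftmost-outermost redex is a beta-redex, and normalization takes 2 steps.


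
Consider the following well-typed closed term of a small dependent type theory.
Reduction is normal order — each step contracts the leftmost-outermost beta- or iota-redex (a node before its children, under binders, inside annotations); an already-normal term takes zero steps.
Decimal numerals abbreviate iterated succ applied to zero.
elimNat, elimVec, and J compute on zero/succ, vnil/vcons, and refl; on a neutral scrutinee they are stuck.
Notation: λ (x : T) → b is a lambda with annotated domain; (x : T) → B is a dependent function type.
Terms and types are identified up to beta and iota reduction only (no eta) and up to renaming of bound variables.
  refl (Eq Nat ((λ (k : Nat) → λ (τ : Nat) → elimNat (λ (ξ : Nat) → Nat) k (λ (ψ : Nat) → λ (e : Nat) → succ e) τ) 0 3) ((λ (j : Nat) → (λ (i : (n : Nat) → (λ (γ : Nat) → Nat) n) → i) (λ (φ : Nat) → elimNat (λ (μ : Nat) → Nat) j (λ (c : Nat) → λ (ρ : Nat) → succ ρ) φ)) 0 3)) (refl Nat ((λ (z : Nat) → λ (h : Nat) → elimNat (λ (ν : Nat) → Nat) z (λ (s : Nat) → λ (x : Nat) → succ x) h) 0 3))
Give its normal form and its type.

resulting normal form:
  refl (Eq Nat 3 3) (refl Nat 3)
inferred type:
  Eq (Eq Nat 3 3) (refl Nat 3) (refl Nat 3)
observation: the first redex contracted is a beta-redex; the normal form is reached in 37 normal-order steps.


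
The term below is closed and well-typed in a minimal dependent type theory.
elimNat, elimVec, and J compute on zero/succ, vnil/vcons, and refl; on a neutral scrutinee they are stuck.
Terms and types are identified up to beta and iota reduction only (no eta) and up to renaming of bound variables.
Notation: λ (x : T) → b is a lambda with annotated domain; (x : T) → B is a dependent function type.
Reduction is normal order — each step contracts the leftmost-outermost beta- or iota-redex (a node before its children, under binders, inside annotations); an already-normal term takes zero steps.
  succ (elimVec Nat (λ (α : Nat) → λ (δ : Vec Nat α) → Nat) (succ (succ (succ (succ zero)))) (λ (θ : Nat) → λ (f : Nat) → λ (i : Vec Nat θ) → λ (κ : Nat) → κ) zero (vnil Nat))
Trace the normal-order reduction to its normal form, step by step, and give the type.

normal-order reduction sequence:
  succ (elimVec Nat (λ (α : Nat) → λ (δ : Vec Nat α) → Nat) (succ (succ (succ (succ zero)))) (λ (θ : Nat) → λ (f : Nat) → λ (i : Vec Nat θ) → λ (κ : Nat) → κ) zero (vnil Nat))
  ~> succ (succ (succ (succ (succ zero))))
type:
  Nat


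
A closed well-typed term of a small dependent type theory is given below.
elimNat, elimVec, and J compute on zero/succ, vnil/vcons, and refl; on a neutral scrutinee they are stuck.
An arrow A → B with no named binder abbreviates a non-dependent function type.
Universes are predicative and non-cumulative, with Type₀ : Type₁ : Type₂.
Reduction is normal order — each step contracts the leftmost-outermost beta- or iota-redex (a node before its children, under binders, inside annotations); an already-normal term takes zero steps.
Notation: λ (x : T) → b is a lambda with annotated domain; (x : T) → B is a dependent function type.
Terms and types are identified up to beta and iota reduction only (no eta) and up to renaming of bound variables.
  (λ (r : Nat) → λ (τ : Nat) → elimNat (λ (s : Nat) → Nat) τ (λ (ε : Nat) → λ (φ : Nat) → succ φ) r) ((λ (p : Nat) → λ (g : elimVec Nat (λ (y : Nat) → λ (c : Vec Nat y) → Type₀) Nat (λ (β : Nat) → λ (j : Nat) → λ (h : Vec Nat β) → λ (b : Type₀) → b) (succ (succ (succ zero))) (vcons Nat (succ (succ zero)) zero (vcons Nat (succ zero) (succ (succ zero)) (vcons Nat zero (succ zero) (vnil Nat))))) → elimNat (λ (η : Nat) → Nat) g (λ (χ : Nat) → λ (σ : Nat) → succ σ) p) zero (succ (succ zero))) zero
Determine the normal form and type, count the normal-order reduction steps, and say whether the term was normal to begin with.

normal form:
  succ (succ zero)
inferred type:
  Nat
steps to reach normal form (normal order): 12
term was already normal: no
first contracted redex: a beta-redex


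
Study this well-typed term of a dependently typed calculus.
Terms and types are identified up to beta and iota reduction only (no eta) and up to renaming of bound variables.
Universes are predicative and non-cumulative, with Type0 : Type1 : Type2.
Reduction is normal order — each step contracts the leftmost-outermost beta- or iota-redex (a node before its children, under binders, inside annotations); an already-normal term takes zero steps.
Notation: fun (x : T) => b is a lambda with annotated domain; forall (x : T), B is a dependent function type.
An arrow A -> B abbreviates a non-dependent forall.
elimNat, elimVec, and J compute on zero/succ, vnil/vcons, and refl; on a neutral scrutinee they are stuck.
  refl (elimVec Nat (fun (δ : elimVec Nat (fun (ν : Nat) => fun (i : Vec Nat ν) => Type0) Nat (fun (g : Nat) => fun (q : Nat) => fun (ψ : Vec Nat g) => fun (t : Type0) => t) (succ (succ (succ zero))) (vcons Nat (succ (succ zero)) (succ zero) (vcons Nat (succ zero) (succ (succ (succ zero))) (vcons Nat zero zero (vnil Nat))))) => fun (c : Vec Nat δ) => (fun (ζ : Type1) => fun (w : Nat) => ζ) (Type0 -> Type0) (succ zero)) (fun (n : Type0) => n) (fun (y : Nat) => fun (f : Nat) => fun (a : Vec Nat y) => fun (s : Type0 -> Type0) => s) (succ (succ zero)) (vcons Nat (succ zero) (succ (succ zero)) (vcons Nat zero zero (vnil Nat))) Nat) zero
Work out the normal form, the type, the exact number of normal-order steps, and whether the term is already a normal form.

reduced normal form:
  refl Nat zero
inferred type:
  Eq Nat zero zero
steps to reach normal form (normal order): 12
term was already normal: no
first redex: an elimVec iota-redex


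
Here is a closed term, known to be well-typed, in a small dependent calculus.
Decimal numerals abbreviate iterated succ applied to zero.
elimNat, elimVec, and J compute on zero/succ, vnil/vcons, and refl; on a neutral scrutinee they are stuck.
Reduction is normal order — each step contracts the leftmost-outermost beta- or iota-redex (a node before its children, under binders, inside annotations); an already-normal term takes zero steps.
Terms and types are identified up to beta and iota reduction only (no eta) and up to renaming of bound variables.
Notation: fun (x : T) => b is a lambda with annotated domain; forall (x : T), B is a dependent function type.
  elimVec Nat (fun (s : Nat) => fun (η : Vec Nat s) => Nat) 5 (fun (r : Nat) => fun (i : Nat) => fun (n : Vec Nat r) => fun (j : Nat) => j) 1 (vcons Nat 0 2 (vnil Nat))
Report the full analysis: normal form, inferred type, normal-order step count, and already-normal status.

resulting normal form:
  5
the term's type:
  Nat
reduction steps (normal order): 6
started in normal form: no
first contracted redex: an elimVec iota-redex


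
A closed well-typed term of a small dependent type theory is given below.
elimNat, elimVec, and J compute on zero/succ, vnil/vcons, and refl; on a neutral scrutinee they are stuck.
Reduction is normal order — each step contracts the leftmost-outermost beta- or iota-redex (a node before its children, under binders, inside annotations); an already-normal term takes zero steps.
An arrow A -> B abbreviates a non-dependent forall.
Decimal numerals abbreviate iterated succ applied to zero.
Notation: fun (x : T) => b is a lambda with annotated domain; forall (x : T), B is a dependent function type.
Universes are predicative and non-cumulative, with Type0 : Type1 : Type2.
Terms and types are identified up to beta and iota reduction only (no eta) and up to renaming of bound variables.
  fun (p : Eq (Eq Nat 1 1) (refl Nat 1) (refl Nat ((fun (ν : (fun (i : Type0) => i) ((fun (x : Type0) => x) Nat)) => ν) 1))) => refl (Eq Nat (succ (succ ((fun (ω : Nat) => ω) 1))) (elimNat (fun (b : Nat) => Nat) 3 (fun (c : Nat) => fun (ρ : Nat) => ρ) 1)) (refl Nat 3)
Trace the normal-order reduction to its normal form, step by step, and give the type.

normal-order reduction sequence:
  fun (p : Eq (Eq Nat 1 1) (refl Nat 1) (refl Nat ((fun (ν : (fun (i : Type0) => i) ((fun (x : Type0) => x) Nat)) => ν) 1))) => refl (Eq Nat (succ (succ ((fun (ω : Nat) => ω) 1))) (elimNat (fun (b : Nat) => Nat) 3 (fun (c : Nat) => fun (ρ : Nat) => ρ) 1)) (refl Nat 3)
  ~> fun (p : Eq (Eq Nat 1 1) (refl Nat 1) (refl Nat 1)) => refl (Eq Nat (succ (succ ((fun (ν : Nat) => ν) 1))) (elimNat (fun (i : Nat) => Nat) 3 (fun (x : Nat) => fun (ω : Nat) => ω) 1)) (refl Nat 3)
  ~> fun (p : Eq (Eq Nat 1 1) (refl Nat 1) (refl Nat 1)) => refl (Eq Nat 3 (elimNat (fun (ν : Nat) => Nat) 3 (fun (i : Nat) => fun (x : Nat) => x) 1)) (refl Nat 3)
  ~> fun (p : Eq (Eq Nat 1 1) (refl Nat 1) (refl Nat 1)) => refl (Eq Nat 3 ((fun (ν : Nat) => fun (i : Nat) => i) 0 (elimNat (fun (x : Nat) => Nat) 3 (fun (ω : Nat) => fun (b : Nat) => b) 0))) (refl Nat 3)
  ~> fun (p : Eq (Eq Nat 1 1) (refl Nat 1) (refl Nat 1)) => refl (Eq Nat 3 ((fun (ν : Nat) => ν) (elimNat (fun (i : Nat) => Nat) 3 (fun (x : Nat) => fun (ω : Nat) => ω) 0))) (refl Nat 3)
  ~> fun (p : Eq (Eq Nat 1 1) (refl Nat 1) (refl Nat 1)) => refl (Eq Nat 3 (elimNat (fun (ν : Nat) => Nat) 3 (fun (i : Nat) => fun (x : Nat) => x) 0)) (refl Nat 3)
  ~> fun (p : Eq (Eq Nat 1 1) (refl Nat 1) (refl Nat 1)) => refl (Eq Nat 3 3) (refl Nat 3)
the term's type:
  Eq (Eq Nat 1 1) (refl Nat 1) (refl Nat 1) -> Eq (Eq Nat 3 3) (refl Nat 3) (refl Nat 3)


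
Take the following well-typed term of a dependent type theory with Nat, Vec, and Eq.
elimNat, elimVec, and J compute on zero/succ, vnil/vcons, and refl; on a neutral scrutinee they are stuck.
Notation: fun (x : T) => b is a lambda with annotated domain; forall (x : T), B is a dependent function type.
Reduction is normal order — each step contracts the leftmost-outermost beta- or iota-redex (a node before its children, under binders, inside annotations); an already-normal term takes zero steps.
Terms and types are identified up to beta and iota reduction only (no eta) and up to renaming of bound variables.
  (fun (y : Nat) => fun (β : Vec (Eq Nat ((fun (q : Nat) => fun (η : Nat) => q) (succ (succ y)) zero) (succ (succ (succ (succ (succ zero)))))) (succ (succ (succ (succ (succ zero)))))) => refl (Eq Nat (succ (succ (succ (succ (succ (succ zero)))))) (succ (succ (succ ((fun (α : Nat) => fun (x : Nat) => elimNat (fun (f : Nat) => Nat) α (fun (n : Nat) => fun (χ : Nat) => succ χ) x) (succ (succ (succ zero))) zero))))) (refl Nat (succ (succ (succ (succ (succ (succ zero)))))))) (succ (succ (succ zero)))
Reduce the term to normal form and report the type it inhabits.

normal form:
  fun (y : Vec (Eq Nat (succ (succ (succ (succ (succ zero))))) (succ (succ (succ (succ (succ zero)))))) (succ (succ (succ (succ (succ zero)))))) => refl (Eq Nat (succ (succ (succ (succ (succ (succ zero)))))) (succ (succ (succ (succ (succ (succ zero))))))) (refl Nat (succ (succ (succ (succ (succ (succ zero)))))))
the term's type:
  forall (y : Vec (Eq Nat (succ (succ (succ (succ (succ zero))))) (succ (succ (succ (succ (succ zero)))))) (succ (succ (succ (succ (succ zero)))))), Eq (Eq Nat (succ (succ (succ (succ (succ (succ zero)))))) (succ (succ (succ (succ (succ (succ zero))))))) (refl Nat (succ (succ (succ (succ (succ (succ zero))))))) (refl Nat (succ (succ (succ (succ (succ (succ zero)))))))
observation: the leftmost-outermost redex is a beta-redex, and normalization takes 6 steps.


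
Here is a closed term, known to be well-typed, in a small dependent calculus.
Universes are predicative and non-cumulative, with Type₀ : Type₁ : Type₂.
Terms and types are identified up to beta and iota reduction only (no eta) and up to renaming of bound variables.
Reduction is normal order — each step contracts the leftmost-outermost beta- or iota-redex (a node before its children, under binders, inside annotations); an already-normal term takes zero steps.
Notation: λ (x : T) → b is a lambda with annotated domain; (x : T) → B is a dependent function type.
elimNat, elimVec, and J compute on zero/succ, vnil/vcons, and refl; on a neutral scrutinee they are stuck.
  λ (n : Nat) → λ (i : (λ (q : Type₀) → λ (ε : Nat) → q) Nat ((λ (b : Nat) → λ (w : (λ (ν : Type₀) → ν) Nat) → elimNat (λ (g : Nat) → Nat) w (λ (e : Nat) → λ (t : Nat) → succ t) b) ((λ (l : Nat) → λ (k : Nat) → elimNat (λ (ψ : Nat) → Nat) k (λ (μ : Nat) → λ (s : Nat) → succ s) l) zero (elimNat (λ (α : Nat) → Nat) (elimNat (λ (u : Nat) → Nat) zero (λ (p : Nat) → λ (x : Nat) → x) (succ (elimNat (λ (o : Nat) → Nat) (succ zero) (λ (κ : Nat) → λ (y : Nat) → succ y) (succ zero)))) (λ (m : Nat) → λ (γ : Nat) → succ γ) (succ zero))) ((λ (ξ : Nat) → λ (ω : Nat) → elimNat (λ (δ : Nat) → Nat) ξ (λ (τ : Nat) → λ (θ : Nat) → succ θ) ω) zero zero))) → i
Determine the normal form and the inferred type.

normal form:
  λ (n : Nat) → λ (i : Nat) → i
the term's type:
  (n : Nat) → (i : Nat) → Nat


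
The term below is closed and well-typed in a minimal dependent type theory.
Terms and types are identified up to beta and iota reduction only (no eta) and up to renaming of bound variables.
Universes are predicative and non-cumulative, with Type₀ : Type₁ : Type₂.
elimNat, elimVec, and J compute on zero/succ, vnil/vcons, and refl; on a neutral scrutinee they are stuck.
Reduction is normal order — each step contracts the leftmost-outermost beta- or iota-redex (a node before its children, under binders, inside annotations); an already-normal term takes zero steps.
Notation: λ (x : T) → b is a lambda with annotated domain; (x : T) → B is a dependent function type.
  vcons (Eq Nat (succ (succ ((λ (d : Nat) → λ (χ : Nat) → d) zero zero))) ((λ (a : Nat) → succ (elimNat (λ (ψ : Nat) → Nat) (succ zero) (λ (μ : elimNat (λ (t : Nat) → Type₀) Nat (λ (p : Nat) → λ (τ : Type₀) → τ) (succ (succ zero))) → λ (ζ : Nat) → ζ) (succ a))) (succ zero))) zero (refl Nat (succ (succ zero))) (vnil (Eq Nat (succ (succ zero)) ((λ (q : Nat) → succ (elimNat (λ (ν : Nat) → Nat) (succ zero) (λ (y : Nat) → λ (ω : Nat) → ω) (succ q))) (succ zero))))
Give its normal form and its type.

reduced normal form:
  vcons (Eq Nat (succ (succ zero)) (succ (succ zero))) zero (refl Nat (succ (succ zero))) (vnil (Eq Nat (succ (succ zero)) (succ (succ zero))))
the term's type:
  Vec (Eq Nat (succ (succ zero)) (succ (succ zero))) (succ zero)


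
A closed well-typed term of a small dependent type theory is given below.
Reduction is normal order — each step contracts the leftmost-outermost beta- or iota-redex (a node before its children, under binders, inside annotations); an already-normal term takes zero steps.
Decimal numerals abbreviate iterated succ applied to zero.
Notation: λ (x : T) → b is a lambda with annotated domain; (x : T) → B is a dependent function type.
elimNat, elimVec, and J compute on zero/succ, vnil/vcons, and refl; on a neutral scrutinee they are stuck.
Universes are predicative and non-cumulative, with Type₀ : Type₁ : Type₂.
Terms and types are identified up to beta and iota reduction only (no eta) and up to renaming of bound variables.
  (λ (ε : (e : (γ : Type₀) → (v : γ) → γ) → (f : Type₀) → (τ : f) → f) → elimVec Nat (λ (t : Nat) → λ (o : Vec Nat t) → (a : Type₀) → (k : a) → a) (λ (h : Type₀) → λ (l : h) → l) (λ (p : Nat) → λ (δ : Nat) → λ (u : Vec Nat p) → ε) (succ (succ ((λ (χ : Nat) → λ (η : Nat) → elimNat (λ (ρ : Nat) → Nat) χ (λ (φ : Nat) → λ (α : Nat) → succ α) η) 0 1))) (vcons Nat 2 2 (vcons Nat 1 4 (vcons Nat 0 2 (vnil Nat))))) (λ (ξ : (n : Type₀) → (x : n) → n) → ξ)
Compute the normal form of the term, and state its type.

normal form:
  λ (ε : Type₀) → λ (e : ε) → e
the term's type:
  (ε : Type₀) → (e : ε) → ε
observation: reduction starts at a beta-redex, and 17 normal-order steps reach the normal form.


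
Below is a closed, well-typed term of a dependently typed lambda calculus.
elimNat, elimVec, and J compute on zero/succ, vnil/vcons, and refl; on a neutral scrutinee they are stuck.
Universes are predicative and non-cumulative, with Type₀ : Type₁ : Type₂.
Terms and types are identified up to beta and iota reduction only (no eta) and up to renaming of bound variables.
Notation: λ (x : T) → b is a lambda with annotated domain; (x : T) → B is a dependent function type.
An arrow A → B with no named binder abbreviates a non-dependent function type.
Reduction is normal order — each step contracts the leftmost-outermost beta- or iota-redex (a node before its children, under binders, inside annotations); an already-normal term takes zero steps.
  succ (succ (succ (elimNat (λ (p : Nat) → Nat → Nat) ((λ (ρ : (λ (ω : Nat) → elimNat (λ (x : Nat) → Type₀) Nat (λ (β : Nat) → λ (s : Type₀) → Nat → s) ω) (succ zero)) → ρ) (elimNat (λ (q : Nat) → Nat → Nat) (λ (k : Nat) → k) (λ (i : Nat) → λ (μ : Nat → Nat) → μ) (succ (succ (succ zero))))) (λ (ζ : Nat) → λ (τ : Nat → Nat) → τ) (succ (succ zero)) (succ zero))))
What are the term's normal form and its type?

normal form:
  succ (succ (succ (succ zero)))
type:
  Nat
observation: the first redex contracted is an elimNat iota-redex; the normal form is reached in 19 normal-order steps.


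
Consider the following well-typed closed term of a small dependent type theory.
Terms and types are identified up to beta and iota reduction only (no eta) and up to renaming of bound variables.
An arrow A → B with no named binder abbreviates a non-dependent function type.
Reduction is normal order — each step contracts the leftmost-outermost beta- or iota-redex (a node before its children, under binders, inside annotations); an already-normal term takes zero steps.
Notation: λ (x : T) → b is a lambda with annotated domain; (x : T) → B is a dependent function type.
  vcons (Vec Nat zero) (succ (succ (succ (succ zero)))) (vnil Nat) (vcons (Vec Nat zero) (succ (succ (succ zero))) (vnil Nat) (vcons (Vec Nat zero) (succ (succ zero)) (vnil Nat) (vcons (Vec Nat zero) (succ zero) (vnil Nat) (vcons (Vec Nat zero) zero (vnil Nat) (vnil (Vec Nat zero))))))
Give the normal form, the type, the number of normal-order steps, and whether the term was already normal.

resulting normal form:
  vcons (Vec Nat zero) (succ (succ (succ (succ zero)))) (vnil Nat) (vcons (Vec Nat zero) (succ (succ (succ zero))) (vnil Nat) (vcons (Vec Nat zero) (succ (succ zero)) (vnil Nat) (vcons (Vec Nat zero) (succ zero) (vnil Nat) (vcons (Vec Nat zero) zero (vnil Nat) (vnil (Vec Nat zero))))))
inferred type:
  Vec (Vec Nat zero) (succ (succ (succ (succ (succ zero)))))
normal-order step count: 0
started in normal form: yes


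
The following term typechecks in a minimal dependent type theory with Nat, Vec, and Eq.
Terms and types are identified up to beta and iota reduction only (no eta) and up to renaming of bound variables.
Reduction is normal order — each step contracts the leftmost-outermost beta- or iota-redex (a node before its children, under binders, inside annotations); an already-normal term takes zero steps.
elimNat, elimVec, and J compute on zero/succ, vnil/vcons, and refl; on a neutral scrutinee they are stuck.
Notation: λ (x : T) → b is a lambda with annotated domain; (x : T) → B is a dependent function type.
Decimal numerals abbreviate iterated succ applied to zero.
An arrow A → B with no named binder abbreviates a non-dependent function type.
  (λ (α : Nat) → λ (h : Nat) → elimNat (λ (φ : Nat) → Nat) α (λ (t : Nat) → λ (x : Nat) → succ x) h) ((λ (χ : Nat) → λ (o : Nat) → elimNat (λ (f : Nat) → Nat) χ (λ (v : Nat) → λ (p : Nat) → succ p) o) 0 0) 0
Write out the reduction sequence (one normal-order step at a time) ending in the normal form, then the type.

normal-order reduction sequence:
  (λ (α : Nat) → λ (h : Nat) → elimNat (λ (φ : Nat) → Nat) α (λ (t : Nat) → λ (x : Nat) → succ x) h) ((λ (χ : Nat) → λ (o : Nat) → elimNat (λ (f : Nat) → Nat) χ (λ (v : Nat) → λ (p : Nat) → succ p) o) 0 0) 0
  ~> (λ (α : Nat) → elimNat (λ (h : Nat) → Nat) ((λ (φ : Nat) → λ (t : Nat) → elimNat (λ (x : Nat) → Nat) φ (λ (χ : Nat) → λ (o : Nat) → succ o) t) 0 0) (λ (f : Nat) → λ (v : Nat) → succ v) α) 0
  ~> elimNat (λ (α : Nat) → Nat) ((λ (h : Nat) → λ (φ : Nat) → elimNat (λ (t : Nat) → Nat) h (λ (x : Nat) → λ (χ : Nat) → succ χ) φ) 0 0) (λ (o : Nat) → λ (f : Nat) → succ f) 0
  ~> (λ (α : Nat) → λ (h : Nat) → elimNat (λ (φ : Nat) → Nat) α (λ (t : Nat) → λ (x : Nat) → succ x) h) 0 0
  ~> (λ (α : Nat) → elimNat (λ (h : Nat) → Nat) 0 (λ (φ : Nat) → λ (t : Nat) → succ t) α) 0
  ~> elimNat (λ (α : Nat) → Nat) 0 (λ (h : Nat) → λ (φ : Nat) → succ φ) 0
  ~> 0
type:
  Nat
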